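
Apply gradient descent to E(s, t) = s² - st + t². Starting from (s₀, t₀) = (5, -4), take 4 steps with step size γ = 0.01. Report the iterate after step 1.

(4.86, -3.87)

∇E = (2s - t, -s + 2t)
(s₁, t₁) = (5, -4) − 0.01·(14, -13) = (4.86, -3.87)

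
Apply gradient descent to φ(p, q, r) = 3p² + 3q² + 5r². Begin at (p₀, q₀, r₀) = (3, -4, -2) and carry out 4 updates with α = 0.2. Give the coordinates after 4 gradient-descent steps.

(0.0048, -0.0064, -2)

∇φ = (6p, 6q, 10r)
(p₁, q₁, r₁) = (3, -4, -2) − 0.2·(18, -24, -20) = (-0.6, 0.8, 2)
(p₂, q₂, r₂) = (-0.6, 0.8, 2) − 0.2·(-3.6, 4.8, 20) = (0.12, -0.16, -2)
(p₃, q₃, r₃) = (0.12, -0.16, -2) − 0.2·(0.72, -0.96, -20) = (-0.024, 0.032, 2)
(p₄, q₄, r₄) = (-0.024, 0.032, 2) − 0.2·(-0.144, 0.192, 20) = (0.0048, -0.0064, -2)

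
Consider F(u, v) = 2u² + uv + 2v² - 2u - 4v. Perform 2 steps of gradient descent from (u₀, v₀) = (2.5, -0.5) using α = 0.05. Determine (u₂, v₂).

∇F = (4u + v - 2, u + 4v - 4)
(u₁, v₁) = (2.5, -0.5) − 0.05·(7.5, -3.5) = (2.125, -0.325)
(u₂, v₂) = (2.125, -0.325) − 0.05·(6.175, -3.175) = (1.81625, -0.16625)

(1.81625, -0.16625)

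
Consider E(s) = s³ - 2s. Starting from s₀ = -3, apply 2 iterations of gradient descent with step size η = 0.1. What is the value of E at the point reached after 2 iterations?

-2941.708984375

E′(s) = 3s² - 2
Step 1: E′(-3) = 25; s₁ = -3 − 0.1·25 = -5.5
Step 2: E′(-5.5) = 88.75; s₂ = -5.5 − 0.1·88.75 = -14.375
E(-14.375) = -2941.708984375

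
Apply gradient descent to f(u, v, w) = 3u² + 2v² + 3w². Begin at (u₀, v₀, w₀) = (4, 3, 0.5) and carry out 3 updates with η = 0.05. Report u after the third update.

1.372

∇f = (6u, 4v, 6w)
(u₁, v₁, w₁) = (4, 3, 0.5) − 0.05·(24, 12, 3) = (2.8, 2.4, 0.35)
(u₂, v₂, w₂) = (2.8, 2.4, 0.35) − 0.05·(16.8, 9.6, 2.1) = (1.96, 1.92, 0.245)
(u₃, v₃, w₃) = (1.96, 1.92, 0.245) − 0.05·(11.76, 7.68, 1.47) = (1.372, 1.536, 0.1715)
u = 1.372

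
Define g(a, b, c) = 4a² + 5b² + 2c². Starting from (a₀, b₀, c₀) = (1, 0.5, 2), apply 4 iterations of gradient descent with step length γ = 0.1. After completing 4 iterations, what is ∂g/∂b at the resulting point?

∇g = (8a, 10b, 4c)
(a₁, b₁, c₁) = (1, 0.5, 2) − 0.1·(8, 5, 8) = (0.2, 0, 1.2)
(a₂, b₂, c₂) = (0.2, 0, 1.2) − 0.1·(1.6, 0, 4.8) = (0.04, 0, 0.72)
(a₃, b₃, c₃) = (0.04, 0, 0.72) − 0.1·(0.32, 0, 2.88) = (0.008, 0, 0.432)
(a₄, b₄, c₄) = (0.008, 0, 0.432) − 0.1·(0.064, 0, 1.728) = (0.0016, 0, 0.2592)
∂g/∂b at (0.0016, 0, 0.2592) = 0

0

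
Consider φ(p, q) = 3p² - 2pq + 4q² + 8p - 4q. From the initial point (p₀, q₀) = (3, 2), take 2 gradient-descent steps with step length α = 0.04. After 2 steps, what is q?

1.5264

∇φ = (6p - 2q + 8, -2p + 8q - 4)
Step 1: at (3, 2), ∇φ = (22, 6) → (3, 2) − 0.04·(22, 6) = (2.12, 1.76)
Step 2: at (2.12, 1.76), ∇φ = (17.2, 5.84) → (2.12, 1.76) − 0.04·(17.2, 5.84) = (1.432, 1.5264)
q = 1.5264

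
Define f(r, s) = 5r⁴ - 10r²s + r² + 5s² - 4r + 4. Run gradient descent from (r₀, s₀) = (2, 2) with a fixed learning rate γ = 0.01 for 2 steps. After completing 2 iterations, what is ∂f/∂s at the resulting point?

∇f = (20r³ - 20rs + 2r - 4, -10r² + 10s)
(r₁, s₁) = (2, 2) − 0.01·(80, -20) = (1.2, 2.2)
(r₂, s₂) = (1.2, 2.2) − 0.01·(-19.84, 7.6) = (1.3984, 2.124)
∂f/∂s at (1.3984, 2.124) = 1.6847744

1.6847744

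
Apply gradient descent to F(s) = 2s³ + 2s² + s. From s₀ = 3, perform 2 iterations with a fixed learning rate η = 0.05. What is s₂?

-0.36675

F′(s) = 6s² + 4s + 1
s₁ = 3 − 0.05·67 = -0.35
s₂ = -0.35 − 0.05·0.335 = -0.36675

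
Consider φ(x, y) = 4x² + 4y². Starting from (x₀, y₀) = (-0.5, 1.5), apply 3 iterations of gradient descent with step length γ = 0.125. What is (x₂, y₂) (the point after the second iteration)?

(0, 0)

∇φ = (8x, 8y)
Step 1: at (-0.5, 1.5), ∇φ = (-4, 12) → (-0.5, 1.5) − 0.125·(-4, 12) = (0, 0)
Step 2: at (0, 0), ∇φ = (0, 0) → (0, 0) − 0.125·(0, 0) = (0, 0)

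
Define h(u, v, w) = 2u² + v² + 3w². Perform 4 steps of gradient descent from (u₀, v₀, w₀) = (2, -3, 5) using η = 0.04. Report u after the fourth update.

∇h = (4u, 2v, 6w)
(u₁, v₁, w₁) = (2, -3, 5) − 0.04·(8, -6, 30) = (1.68, -2.76, 3.8)
(u₂, v₂, w₂) = (1.68, -2.76, 3.8) − 0.04·(6.72, -5.52, 22.8) = (1.4112, -2.5392, 2.888)
(u₃, v₃, w₃) = (1.4112, -2.5392, 2.888) − 0.04·(5.6448, -5.0784, 17.328) = (1.185408, -2.336064, 2.19488)
(u₄, v₄, w₄) = (1.185408, -2.336064, 2.19488) − 0.04·(4.741632, -4.672128, 13.16928) = (0.99574272, -2.14917888, 1.6681088)
u = 0.99574272

0.99574272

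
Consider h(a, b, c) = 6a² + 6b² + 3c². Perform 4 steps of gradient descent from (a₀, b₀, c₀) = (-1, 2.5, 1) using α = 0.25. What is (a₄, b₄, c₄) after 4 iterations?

∇h = (12a, 12b, 6c)
(a₁, b₁, c₁) = (-1, 2.5, 1) − 0.25·(-12, 30, 6) = (2, -5, -0.5)
(a₂, b₂, c₂) = (2, -5, -0.5) − 0.25·(24, -60, -3) = (-4, 10, 0.25)
(a₃, b₃, c₃) = (-4, 10, 0.25) − 0.25·(-48, 120, 1.5) = (8, -20, -0.125)
(a₄, b₄, c₄) = (8, -20, -0.125) − 0.25·(96, -240, -0.75) = (-16, 40, 0.0625)

(-16, 40, 0.0625)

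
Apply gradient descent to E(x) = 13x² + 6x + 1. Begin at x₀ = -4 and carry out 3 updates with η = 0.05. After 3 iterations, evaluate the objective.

E′(x) = 26x + 6
Step 1: E′(-4) = -98; x₁ = -4 − 0.05·(-98) = 0.9
Step 2: E′(0.9) = 29.4; x₂ = 0.9 − 0.05·29.4 = -0.57
Step 3: E′(-0.57) = -8.82; x₃ = -0.57 − 0.05·(-8.82) = -0.129
E(-0.129) = 0.442333

0.442333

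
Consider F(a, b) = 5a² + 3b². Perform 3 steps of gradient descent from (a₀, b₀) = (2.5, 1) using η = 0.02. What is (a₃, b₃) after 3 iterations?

(1.28, 0.681472)

∇F = (10a, 6b)
Step 1: at (2.5, 1), ∇F = (25, 6) → (2.5, 1) − 0.02·(25, 6) = (2, 0.88)
Step 2: at (2, 0.88), ∇F = (20, 5.28) → (2, 0.88) − 0.02·(20, 5.28) = (1.6, 0.7744)
Step 3: at (1.6, 0.7744), ∇F = (16, 4.6464) → (1.6, 0.7744) − 0.02·(16, 4.6464) = (1.28, 0.681472)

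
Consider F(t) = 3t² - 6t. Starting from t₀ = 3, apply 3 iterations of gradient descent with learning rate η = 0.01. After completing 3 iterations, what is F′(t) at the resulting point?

9.967008

F′(t) = 6t - 6
t₁ = 3 − 0.01·12 = 2.88
t₂ = 2.88 − 0.01·11.28 = 2.7672
t₃ = 2.7672 − 0.01·10.6032 = 2.661168
F′(t) at (2.661168) = 9.967008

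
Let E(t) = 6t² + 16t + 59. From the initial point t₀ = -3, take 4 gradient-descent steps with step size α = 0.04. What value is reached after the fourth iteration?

E′(t) = 12t + 16
t₁ = -3 − 0.04·(-20) = -2.2
t₂ = -2.2 − 0.04·(-10.4) = -1.784
t₃ = -1.784 − 0.04·(-5.408) = -1.56768
t₄ = -1.56768 − 0.04·(-2.81216) = -1.4551936

-1.4551936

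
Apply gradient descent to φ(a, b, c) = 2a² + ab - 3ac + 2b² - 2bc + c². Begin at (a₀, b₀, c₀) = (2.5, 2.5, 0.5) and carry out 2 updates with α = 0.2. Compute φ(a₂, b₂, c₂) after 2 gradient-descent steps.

-0.3284

∇φ = (4a + b - 3c, a + 4b - 2c, -3a - 2b + 2c)
(a₁, b₁, c₁) = (2.5, 2.5, 0.5) − 0.2·(11, 11.5, -11.5) = (0.3, 0.2, 2.8)
(a₂, b₂, c₂) = (0.3, 0.2, 2.8) − 0.2·(-7, -4.5, 4.3) = (1.7, 1.1, 1.94)
φ(1.7, 1.1, 1.94) = -0.3284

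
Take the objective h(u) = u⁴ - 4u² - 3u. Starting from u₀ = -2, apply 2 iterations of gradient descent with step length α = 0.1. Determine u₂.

h′(u) = 4u³ - 8u - 3
u₁ = -2 − 0.1·(-19) = -0.1
u₂ = -0.1 − 0.1·(-2.204) = 0.1204

0.1204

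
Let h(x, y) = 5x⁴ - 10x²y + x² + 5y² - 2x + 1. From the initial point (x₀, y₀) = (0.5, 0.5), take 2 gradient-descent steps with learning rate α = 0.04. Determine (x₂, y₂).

(0.6638848, 0.40384)

∇h = (20x³ - 20xy + 2x - 2, -10x² + 10y)
(x₁, y₁) = (0.5, 0.5) − 0.04·(-3.5, 2.5) = (0.64, 0.4)
(x₂, y₂) = (0.64, 0.4) − 0.04·(-0.59712, -0.096) = (0.6638848, 0.40384)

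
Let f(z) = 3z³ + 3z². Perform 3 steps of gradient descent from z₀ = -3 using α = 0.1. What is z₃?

-6019.6014489

f′(z) = 9z² + 6z
Step 1: f′(-3) = 63; z₁ = -3 − 0.1·63 = -9.3
Step 2: f′(-9.3) = 722.61; z₂ = -9.3 − 0.1·722.61 = -81.561
Step 3: f′(-81.561) = 59380.404489; z₃ = -81.561 − 0.1·59380.404489 = -6019.6014489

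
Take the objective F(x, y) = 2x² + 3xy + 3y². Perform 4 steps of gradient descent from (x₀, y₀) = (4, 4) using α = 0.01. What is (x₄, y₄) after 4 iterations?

(3.005025, 2.730361)

∇F = (4x + 3y, 3x + 6y)
(x₁, y₁) = (4, 4) − 0.01·(28, 36) = (3.72, 3.64)
(x₂, y₂) = (3.72, 3.64) − 0.01·(25.8, 33) = (3.462, 3.31)
(x₃, y₃) = (3.462, 3.31) − 0.01·(23.778, 30.246) = (3.22422, 3.00754)
(x₄, y₄) = (3.22422, 3.00754) − 0.01·(21.9195, 27.7179) = (3.005025, 2.730361)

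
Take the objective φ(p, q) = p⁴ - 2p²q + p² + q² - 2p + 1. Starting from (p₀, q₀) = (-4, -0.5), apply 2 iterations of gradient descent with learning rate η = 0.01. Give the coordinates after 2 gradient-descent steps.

(-1.12621696, -0.134848)

∇φ = (4p³ - 4pq + 2p - 2, -2p² + 2q)
Step 1: at (-4, -0.5), ∇φ = (-274, -33) → (-4, -0.5) − 0.01·(-274, -33) = (-1.26, -0.17)
Step 2: at (-1.26, -0.17), ∇φ = (-13.378304, -3.5152) → (-1.26, -0.17) − 0.01·(-13.378304, -3.5152) = (-1.12621696, -0.134848)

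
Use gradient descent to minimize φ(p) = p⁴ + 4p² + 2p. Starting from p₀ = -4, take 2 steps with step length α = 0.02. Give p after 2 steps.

0.99772416

φ′(p) = 4p³ + 8p + 2
Step 1: φ′(-4) = -286; p₁ = -4 − 0.02·(-286) = 1.72
Step 2: φ′(1.72) = 36.113792; p₂ = 1.72 − 0.02·36.113792 = 0.99772416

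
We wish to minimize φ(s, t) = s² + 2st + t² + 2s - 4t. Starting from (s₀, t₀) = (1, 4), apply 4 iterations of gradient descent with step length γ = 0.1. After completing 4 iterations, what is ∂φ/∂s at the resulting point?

∇φ = (2s + 2t + 2, 2s + 2t - 4)
Step 1: at (1, 4), ∇φ = (12, 6) → (1, 4) − 0.1·(12, 6) = (-0.2, 3.4)
Step 2: at (-0.2, 3.4), ∇φ = (8.4, 2.4) → (-0.2, 3.4) − 0.1·(8.4, 2.4) = (-1.04, 3.16)
Step 3: at (-1.04, 3.16), ∇φ = (6.24, 0.24) → (-1.04, 3.16) − 0.1·(6.24, 0.24) = (-1.664, 3.136)
Step 4: at (-1.664, 3.136), ∇φ = (4.944, -1.056) → (-1.664, 3.136) − 0.1·(4.944, -1.056) = (-2.1584, 3.2416)
∂φ/∂s at (-2.1584, 3.2416) = 4.1664

4.1664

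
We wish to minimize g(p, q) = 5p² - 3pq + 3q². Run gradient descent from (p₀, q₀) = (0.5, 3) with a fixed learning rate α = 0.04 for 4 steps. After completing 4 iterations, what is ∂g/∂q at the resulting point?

∇g = (10p - 3q, -3p + 6q)
(p₁, q₁) = (0.5, 3) − 0.04·(-4, 16.5) = (0.66, 2.34)
(p₂, q₂) = (0.66, 2.34) − 0.04·(-0.42, 12.06) = (0.6768, 1.8576)
(p₃, q₃) = (0.6768, 1.8576) − 0.04·(1.1952, 9.1152) = (0.628992, 1.492992)
(p₄, q₄) = (0.628992, 1.492992) − 0.04·(1.810944, 7.070976) = (0.55655424, 1.21015296)
∂g/∂q at (0.55655424, 1.21015296) = 5.59125504

5.59125504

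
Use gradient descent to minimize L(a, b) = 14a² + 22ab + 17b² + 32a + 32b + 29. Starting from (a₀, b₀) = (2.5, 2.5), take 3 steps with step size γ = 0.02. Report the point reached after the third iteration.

∇L = (28a + 22b + 32, 22a + 34b + 32)
Step 1: at (2.5, 2.5), ∇L = (157, 172) → (2.5, 2.5) − 0.02·(157, 172) = (-0.64, -0.94)
Step 2: at (-0.64, -0.94), ∇L = (-6.6, -14.04) → (-0.64, -0.94) − 0.02·(-6.6, -14.04) = (-0.508, -0.6592)
Step 3: at (-0.508, -0.6592), ∇L = (3.2736, -1.5888) → (-0.508, -0.6592) − 0.02·(3.2736, -1.5888) = (-0.573472, -0.627424)

(-0.573472, -0.627424)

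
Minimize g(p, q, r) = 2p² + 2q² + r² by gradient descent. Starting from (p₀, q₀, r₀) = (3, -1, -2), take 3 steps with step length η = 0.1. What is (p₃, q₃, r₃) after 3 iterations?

(0.648, -0.216, -1.024)

∇g = (4p, 4q, 2r)
(p₁, q₁, r₁) = (3, -1, -2) − 0.1·(12, -4, -4) = (1.8, -0.6, -1.6)
(p₂, q₂, r₂) = (1.8, -0.6, -1.6) − 0.1·(7.2, -2.4, -3.2) = (1.08, -0.36, -1.28)
(p₃, q₃, r₃) = (1.08, -0.36, -1.28) − 0.1·(4.32, -1.44, -2.56) = (0.648, -0.216, -1.024)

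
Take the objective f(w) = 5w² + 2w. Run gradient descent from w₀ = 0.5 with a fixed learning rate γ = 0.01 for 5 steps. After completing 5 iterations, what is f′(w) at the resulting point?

4.13343

f′(w) = 10w + 2
Step 1: f′(0.5) = 7; w₁ = 0.5 − 0.01·7 = 0.43
Step 2: f′(0.43) = 6.3; w₂ = 0.43 − 0.01·6.3 = 0.367
Step 3: f′(0.367) = 5.67; w₃ = 0.367 − 0.01·5.67 = 0.3103
Step 4: f′(0.3103) = 5.103; w₄ = 0.3103 − 0.01·5.103 = 0.25927
Step 5: f′(0.25927) = 4.5927; w₅ = 0.25927 − 0.01·4.5927 = 0.213343
f′(w) at (0.213343) = 4.13343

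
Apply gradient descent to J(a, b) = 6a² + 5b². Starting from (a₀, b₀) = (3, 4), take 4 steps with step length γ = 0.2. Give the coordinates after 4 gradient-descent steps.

∇J = (12a, 10b)
(a₁, b₁) = (3, 4) − 0.2·(36, 40) = (-4.2, -4)
(a₂, b₂) = (-4.2, -4) − 0.2·(-50.4, -40) = (5.88, 4)
(a₃, b₃) = (5.88, 4) − 0.2·(70.56, 40) = (-8.232, -4)
(a₄, b₄) = (-8.232, -4) − 0.2·(-98.784, -40) = (11.5248, 4)

(11.5248, 4)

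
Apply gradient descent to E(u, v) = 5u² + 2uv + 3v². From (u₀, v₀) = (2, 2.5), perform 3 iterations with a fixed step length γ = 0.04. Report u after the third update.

∇E = (10u + 2v, 2u + 6v)
(u₁, v₁) = (2, 2.5) − 0.04·(25, 19) = (1, 1.74)
(u₂, v₂) = (1, 1.74) − 0.04·(13.48, 12.44) = (0.4608, 1.2424)
(u₃, v₃) = (0.4608, 1.2424) − 0.04·(7.0928, 8.376) = (0.177088, 0.90736)
u = 0.177088

0.177088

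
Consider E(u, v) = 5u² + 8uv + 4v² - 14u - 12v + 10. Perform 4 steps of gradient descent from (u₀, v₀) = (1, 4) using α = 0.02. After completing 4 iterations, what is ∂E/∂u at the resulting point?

4.0699904

∇E = (10u + 8v - 14, 8u + 8v - 12)
(u₁, v₁) = (1, 4) − 0.02·(28, 28) = (0.44, 3.44)
(u₂, v₂) = (0.44, 3.44) − 0.02·(17.92, 19.04) = (0.0816, 3.0592)
(u₃, v₃) = (0.0816, 3.0592) − 0.02·(11.2896, 13.1264) = (-0.144192, 2.796672)
(u₄, v₄) = (-0.144192, 2.796672) − 0.02·(6.931456, 9.21984) = (-0.28282112, 2.6122752)
∂E/∂u at (-0.28282112, 2.6122752) = 4.0699904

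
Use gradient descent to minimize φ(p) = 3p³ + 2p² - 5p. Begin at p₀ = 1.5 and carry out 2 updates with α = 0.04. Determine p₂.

0.5939

φ′(p) = 9p² + 4p - 5
Step 1: φ′(1.5) = 21.25; p₁ = 1.5 − 0.04·21.25 = 0.65
Step 2: φ′(0.65) = 1.4025; p₂ = 0.65 − 0.04·1.4025 = 0.5939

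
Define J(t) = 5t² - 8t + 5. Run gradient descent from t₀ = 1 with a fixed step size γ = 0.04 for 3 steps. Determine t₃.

0.8432

J′(t) = 10t - 8
Step 1: J′(1) = 2; t₁ = 1 − 0.04·2 = 0.92
Step 2: J′(0.92) = 1.2; t₂ = 0.92 − 0.04·1.2 = 0.872
Step 3: J′(0.872) = 0.72; t₃ = 0.872 − 0.04·0.72 = 0.8432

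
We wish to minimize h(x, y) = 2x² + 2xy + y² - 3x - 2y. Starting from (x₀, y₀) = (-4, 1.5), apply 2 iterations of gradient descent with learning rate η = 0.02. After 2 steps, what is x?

∇h = (4x + 2y - 3, 2x + 2y - 2)
Step 1: at (-4, 1.5), ∇h = (-16, -7) → (-4, 1.5) − 0.02·(-16, -7) = (-3.68, 1.64)
Step 2: at (-3.68, 1.64), ∇h = (-14.44, -6.08) → (-3.68, 1.64) − 0.02·(-14.44, -6.08) = (-3.3912, 1.7616)
x = -3.3912

-3.3912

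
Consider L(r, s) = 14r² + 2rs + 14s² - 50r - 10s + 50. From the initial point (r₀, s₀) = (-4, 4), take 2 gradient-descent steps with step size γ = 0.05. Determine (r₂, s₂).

(1.09, 0.41)

∇L = (28r + 2s - 50, 2r + 28s - 10)
(r₁, s₁) = (-4, 4) − 0.05·(-154, 94) = (3.7, -0.7)
(r₂, s₂) = (3.7, -0.7) − 0.05·(52.2, -22.2) = (1.09, 0.41)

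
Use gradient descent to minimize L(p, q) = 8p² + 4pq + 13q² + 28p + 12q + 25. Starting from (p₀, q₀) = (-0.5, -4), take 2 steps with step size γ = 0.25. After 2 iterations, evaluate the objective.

165291.3125

∇L = (16p + 4q + 28, 4p + 26q + 12)
(p₁, q₁) = (-0.5, -4) − 0.25·(4, -94) = (-1.5, 19.5)
(p₂, q₂) = (-1.5, 19.5) − 0.25·(82, 513) = (-22, -108.75)
L(-22, -108.75) = 165291.3125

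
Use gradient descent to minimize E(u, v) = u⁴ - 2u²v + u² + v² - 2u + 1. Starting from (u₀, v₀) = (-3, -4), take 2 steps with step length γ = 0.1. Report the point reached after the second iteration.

(-959.0256, 34.792)

∇E = (4u³ - 4uv + 2u - 2, -2u² + 2v)
Step 1: at (-3, -4), ∇E = (-164, -26) → (-3, -4) − 0.1·(-164, -26) = (13.4, -1.4)
Step 2: at (13.4, -1.4), ∇E = (9724.256, -361.92) → (13.4, -1.4) − 0.1·(9724.256, -361.92) = (-959.0256, 34.792)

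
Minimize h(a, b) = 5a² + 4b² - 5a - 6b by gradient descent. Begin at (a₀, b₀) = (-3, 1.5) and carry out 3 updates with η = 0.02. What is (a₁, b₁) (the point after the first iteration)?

(-2.3, 1.38)

∇h = (10a - 5, 8b - 6)
(a₁, b₁) = (-3, 1.5) − 0.02·(-35, 6) = (-2.3, 1.38)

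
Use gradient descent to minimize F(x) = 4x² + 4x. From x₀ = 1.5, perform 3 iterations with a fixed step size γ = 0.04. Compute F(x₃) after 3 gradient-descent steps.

0.581879721984

F′(x) = 8x + 4
x₁ = 1.5 − 0.04·16 = 0.86
x₂ = 0.86 − 0.04·10.88 = 0.4248
x₃ = 0.4248 − 0.04·7.3984 = 0.128864
F(0.128864) = 0.581879721984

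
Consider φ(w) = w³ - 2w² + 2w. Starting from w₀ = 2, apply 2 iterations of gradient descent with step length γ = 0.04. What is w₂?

1.589888

φ′(w) = 3w² - 4w + 2
Step 1: φ′(2) = 6; w₁ = 2 − 0.04·6 = 1.76
Step 2: φ′(1.76) = 4.2528; w₂ = 1.76 − 0.04·4.2528 = 1.589888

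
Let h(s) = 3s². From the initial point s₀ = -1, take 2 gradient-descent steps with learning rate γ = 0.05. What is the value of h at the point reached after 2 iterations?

h′(s) = 6s
Step 1: h′(-1) = -6; s₁ = -1 − 0.05·(-6) = -0.7
Step 2: h′(-0.7) = -4.2; s₂ = -0.7 − 0.05·(-4.2) = -0.49
h(-0.49) = 0.7203

0.7203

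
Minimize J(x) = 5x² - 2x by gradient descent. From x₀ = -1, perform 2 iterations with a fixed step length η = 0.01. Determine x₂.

-0.772

J′(x) = 10x - 2
Step 1: J′(-1) = -12; x₁ = -1 − 0.01·(-12) = -0.88
Step 2: J′(-0.88) = -10.8; x₂ = -0.88 − 0.01·(-10.8) = -0.772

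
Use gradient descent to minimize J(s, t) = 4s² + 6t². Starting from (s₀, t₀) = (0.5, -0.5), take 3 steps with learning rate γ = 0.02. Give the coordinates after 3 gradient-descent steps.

(0.296352, -0.219488)

∇J = (8s, 12t)
Step 1: at (0.5, -0.5), ∇J = (4, -6) → (0.5, -0.5) − 0.02·(4, -6) = (0.42, -0.38)
Step 2: at (0.42, -0.38), ∇J = (3.36, -4.56) → (0.42, -0.38) − 0.02·(3.36, -4.56) = (0.3528, -0.2888)
Step 3: at (0.3528, -0.2888), ∇J = (2.8224, -3.4656) → (0.3528, -0.2888) − 0.02·(2.8224, -3.4656) = (0.296352, -0.219488)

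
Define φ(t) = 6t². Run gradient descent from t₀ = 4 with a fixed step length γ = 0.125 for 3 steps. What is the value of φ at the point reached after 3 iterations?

1.5

φ′(t) = 12t
t₁ = 4 − 0.125·48 = -2
t₂ = -2 − 0.125·(-24) = 1
t₃ = 1 − 0.125·12 = -0.5
φ(-0.5) = 1.5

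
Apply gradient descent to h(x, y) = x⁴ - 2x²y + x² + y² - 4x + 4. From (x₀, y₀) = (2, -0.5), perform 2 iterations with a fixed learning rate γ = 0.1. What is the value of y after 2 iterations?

∇h = (4x³ - 4xy + 2x - 4, -2x² + 2y)
(x₁, y₁) = (2, -0.5) − 0.1·(36, -9) = (-1.6, 0.4)
(x₂, y₂) = (-1.6, 0.4) − 0.1·(-21.024, -4.32) = (0.5024, 0.832)
y = 0.832

0.832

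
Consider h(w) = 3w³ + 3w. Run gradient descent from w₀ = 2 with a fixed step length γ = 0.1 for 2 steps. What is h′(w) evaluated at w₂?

h′(w) = 9w² + 3
w₁ = 2 − 0.1·39 = -1.9
w₂ = -1.9 − 0.1·35.49 = -5.449
h′(w) at (-5.449) = 270.224409

270.224409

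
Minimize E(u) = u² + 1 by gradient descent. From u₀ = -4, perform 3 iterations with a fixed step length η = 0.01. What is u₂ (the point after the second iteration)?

E′(u) = 2u
Step 1: E′(-4) = -8; u₁ = -4 − 0.01·(-8) = -3.92
Step 2: E′(-3.92) = -7.84; u₂ = -3.92 − 0.01·(-7.84) = -3.8416

-3.8416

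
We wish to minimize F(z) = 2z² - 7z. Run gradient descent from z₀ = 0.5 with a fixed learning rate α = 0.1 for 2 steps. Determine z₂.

1.3

F′(z) = 4z - 7
Step 1: F′(0.5) = -5; z₁ = 0.5 − 0.1·(-5) = 1
Step 2: F′(1) = -3; z₂ = 1 − 0.1·(-3) = 1.3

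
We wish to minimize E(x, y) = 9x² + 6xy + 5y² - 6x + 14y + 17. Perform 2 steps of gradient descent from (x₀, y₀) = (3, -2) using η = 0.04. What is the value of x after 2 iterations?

1.272

∇E = (18x + 6y - 6, 6x + 10y + 14)
(x₁, y₁) = (3, -2) − 0.04·(36, 12) = (1.56, -2.48)
(x₂, y₂) = (1.56, -2.48) − 0.04·(7.2, -1.44) = (1.272, -2.4224)
x = 1.272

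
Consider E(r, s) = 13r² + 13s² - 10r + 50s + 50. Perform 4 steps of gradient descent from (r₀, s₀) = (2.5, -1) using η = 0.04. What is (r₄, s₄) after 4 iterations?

(0.3846208, -1.92307456)

∇E = (26r - 10, 26s + 50)
(r₁, s₁) = (2.5, -1) − 0.04·(55, 24) = (0.3, -1.96)
(r₂, s₂) = (0.3, -1.96) − 0.04·(-2.2, -0.96) = (0.388, -1.9216)
(r₃, s₃) = (0.388, -1.9216) − 0.04·(0.088, 0.0384) = (0.38448, -1.923136)
(r₄, s₄) = (0.38448, -1.923136) − 0.04·(-0.00352, -0.001536) = (0.3846208, -1.92307456)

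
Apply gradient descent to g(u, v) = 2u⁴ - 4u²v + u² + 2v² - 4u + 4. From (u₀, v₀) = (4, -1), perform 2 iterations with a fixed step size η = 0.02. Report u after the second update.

∇g = (8u³ - 8uv + 2u - 4, -4u² + 4v)
(u₁, v₁) = (4, -1) − 0.02·(548, -68) = (-6.96, 0.36)
(u₂, v₂) = (-6.96, 0.36) − 0.02·(-2695.103488, -192.3264) = (46.94206976, 4.206528)
u = 46.94206976

46.94206976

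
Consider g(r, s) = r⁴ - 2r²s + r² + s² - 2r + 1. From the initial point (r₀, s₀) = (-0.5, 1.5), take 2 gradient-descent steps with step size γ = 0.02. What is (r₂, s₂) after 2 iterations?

(-0.47782808, 1.401604)

∇g = (4r³ - 4rs + 2r - 2, -2r² + 2s)
Step 1: at (-0.5, 1.5), ∇g = (-0.5, 2.5) → (-0.5, 1.5) − 0.02·(-0.5, 2.5) = (-0.49, 1.45)
Step 2: at (-0.49, 1.45), ∇g = (-0.608596, 2.4198) → (-0.49, 1.45) − 0.02·(-0.608596, 2.4198) = (-0.47782808, 1.401604)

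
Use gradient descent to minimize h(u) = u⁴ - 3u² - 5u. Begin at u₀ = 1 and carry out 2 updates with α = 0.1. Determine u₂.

h′(u) = 4u³ - 6u - 5
Step 1: h′(1) = -7; u₁ = 1 − 0.1·(-7) = 1.7
Step 2: h′(1.7) = 4.452; u₂ = 1.7 − 0.1·4.452 = 1.2548

1.2548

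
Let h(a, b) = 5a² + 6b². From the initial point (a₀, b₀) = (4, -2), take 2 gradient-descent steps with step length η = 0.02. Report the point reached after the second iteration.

∇h = (10a, 12b)
(a₁, b₁) = (4, -2) − 0.02·(40, -24) = (3.2, -1.52)
(a₂, b₂) = (3.2, -1.52) − 0.02·(32, -18.24) = (2.56, -1.1552)

(2.56, -1.1552)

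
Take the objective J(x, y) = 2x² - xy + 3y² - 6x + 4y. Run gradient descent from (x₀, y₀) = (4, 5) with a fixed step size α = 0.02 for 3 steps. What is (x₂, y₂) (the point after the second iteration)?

(3.796, 3.87)

∇J = (4x - y - 6, -x + 6y + 4)
(x₁, y₁) = (4, 5) − 0.02·(5, 30) = (3.9, 4.4)
(x₂, y₂) = (3.9, 4.4) − 0.02·(5.2, 26.5) = (3.796, 3.87)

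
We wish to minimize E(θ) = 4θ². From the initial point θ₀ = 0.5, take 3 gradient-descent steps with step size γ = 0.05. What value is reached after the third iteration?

0.108

E′(θ) = 8θ
Step 1: E′(0.5) = 4; θ₁ = 0.5 − 0.05·4 = 0.3
Step 2: E′(0.3) = 2.4; θ₂ = 0.3 − 0.05·2.4 = 0.18
Step 3: E′(0.18) = 1.44; θ₃ = 0.18 − 0.05·1.44 = 0.108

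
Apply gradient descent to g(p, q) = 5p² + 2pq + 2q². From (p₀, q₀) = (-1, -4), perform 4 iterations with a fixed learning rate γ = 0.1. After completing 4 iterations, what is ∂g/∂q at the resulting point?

∇g = (10p + 2q, 2p + 4q)
Step 1: at (-1, -4), ∇g = (-18, -18) → (-1, -4) − 0.1·(-18, -18) = (0.8, -2.2)
Step 2: at (0.8, -2.2), ∇g = (3.6, -7.2) → (0.8, -2.2) − 0.1·(3.6, -7.2) = (0.44, -1.48)
Step 3: at (0.44, -1.48), ∇g = (1.44, -5.04) → (0.44, -1.48) − 0.1·(1.44, -5.04) = (0.296, -0.976)
Step 4: at (0.296, -0.976), ∇g = (1.008, -3.312) → (0.296, -0.976) − 0.1·(1.008, -3.312) = (0.1952, -0.6448)
∂g/∂q at (0.1952, -0.6448) = -2.1888

-2.1888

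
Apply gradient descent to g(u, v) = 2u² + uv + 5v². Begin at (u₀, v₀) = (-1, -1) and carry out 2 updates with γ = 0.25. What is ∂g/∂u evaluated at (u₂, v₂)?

-4.4375

∇g = (4u + v, u + 10v)
Step 1: at (-1, -1), ∇g = (-5, -11) → (-1, -1) − 0.25·(-5, -11) = (0.25, 1.75)
Step 2: at (0.25, 1.75), ∇g = (2.75, 17.75) → (0.25, 1.75) − 0.25·(2.75, 17.75) = (-0.4375, -2.6875)
∂g/∂u at (-0.4375, -2.6875) = -4.4375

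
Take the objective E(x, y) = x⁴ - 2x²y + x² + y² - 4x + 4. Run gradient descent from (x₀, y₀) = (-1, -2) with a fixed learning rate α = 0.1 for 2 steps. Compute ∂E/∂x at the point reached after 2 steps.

-1.456988356608

∇E = (4x³ - 4xy + 2x - 4, -2x² + 2y)
(x₁, y₁) = (-1, -2) − 0.1·(-18, -6) = (0.8, -1.4)
(x₂, y₂) = (0.8, -1.4) − 0.1·(4.128, -4.08) = (0.3872, -0.992)
∂E/∂x at (0.3872, -0.992) = -1.456988356608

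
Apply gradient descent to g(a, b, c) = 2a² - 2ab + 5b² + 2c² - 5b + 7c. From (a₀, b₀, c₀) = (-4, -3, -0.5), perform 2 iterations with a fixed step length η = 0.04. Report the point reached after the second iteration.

∇g = (4a - 2b, -2a + 10b - 5, 4c + 7)
(a₁, b₁, c₁) = (-4, -3, -0.5) − 0.04·(-10, -27, 5) = (-3.6, -1.92, -0.7)
(a₂, b₂, c₂) = (-3.6, -1.92, -0.7) − 0.04·(-10.56, -17, 4.2) = (-3.1776, -1.24, -0.868)

(-3.1776, -1.24, -0.868)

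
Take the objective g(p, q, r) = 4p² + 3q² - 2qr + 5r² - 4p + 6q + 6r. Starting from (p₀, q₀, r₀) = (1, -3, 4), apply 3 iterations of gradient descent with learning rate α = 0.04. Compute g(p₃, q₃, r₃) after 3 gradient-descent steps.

∇g = (8p - 4, 6q - 2r + 6, -2q + 10r + 6)
(p₁, q₁, r₁) = (1, -3, 4) − 0.04·(4, -20, 52) = (0.84, -2.2, 1.92)
(p₂, q₂, r₂) = (0.84, -2.2, 1.92) − 0.04·(2.72, -11.04, 29.6) = (0.7312, -1.7584, 0.736)
(p₃, q₃, r₃) = (0.7312, -1.7584, 0.736) − 0.04·(1.8496, -6.0224, 16.8768) = (0.657216, -1.517504, 0.060928)
g(0.657216, -1.517504, 0.060928) = -2.528655273984

-2.528655273984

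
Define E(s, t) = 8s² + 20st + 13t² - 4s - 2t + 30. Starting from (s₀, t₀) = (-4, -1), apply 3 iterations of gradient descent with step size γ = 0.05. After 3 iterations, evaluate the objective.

406.187316

∇E = (16s + 20t - 4, 20s + 26t - 2)
(s₁, t₁) = (-4, -1) − 0.05·(-88, -108) = (0.4, 4.4)
(s₂, t₂) = (0.4, 4.4) − 0.05·(90.4, 120.4) = (-4.12, -1.62)
(s₃, t₃) = (-4.12, -1.62) − 0.05·(-102.32, -126.52) = (0.996, 4.706)
E(0.996, 4.706) = 406.187316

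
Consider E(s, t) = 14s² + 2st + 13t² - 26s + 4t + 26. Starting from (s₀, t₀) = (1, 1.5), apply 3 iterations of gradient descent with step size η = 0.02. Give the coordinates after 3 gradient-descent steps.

(0.9056, -0.03312)

∇E = (28s + 2t - 26, 2s + 26t + 4)
(s₁, t₁) = (1, 1.5) − 0.02·(5, 45) = (0.9, 0.6)
(s₂, t₂) = (0.9, 0.6) − 0.02·(0.4, 21.4) = (0.892, 0.172)
(s₃, t₃) = (0.892, 0.172) − 0.02·(-0.68, 10.256) = (0.9056, -0.03312)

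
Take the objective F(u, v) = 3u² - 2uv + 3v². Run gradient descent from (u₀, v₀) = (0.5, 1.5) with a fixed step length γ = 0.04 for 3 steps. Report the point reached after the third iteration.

∇F = (6u - 2v, -2u + 6v)
Step 1: at (0.5, 1.5), ∇F = (0, 8) → (0.5, 1.5) − 0.04·(0, 8) = (0.5, 1.18)
Step 2: at (0.5, 1.18), ∇F = (0.64, 6.08) → (0.5, 1.18) − 0.04·(0.64, 6.08) = (0.4744, 0.9368)
Step 3: at (0.4744, 0.9368), ∇F = (0.9728, 4.672) → (0.4744, 0.9368) − 0.04·(0.9728, 4.672) = (0.435488, 0.74992)

(0.435488, 0.74992)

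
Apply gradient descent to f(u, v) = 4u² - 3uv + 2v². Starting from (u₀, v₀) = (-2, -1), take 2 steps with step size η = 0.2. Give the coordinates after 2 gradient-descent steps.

∇f = (8u - 3v, -3u + 4v)
(u₁, v₁) = (-2, -1) − 0.2·(-13, 2) = (0.6, -1.4)
(u₂, v₂) = (0.6, -1.4) − 0.2·(9, -7.4) = (-1.2, 0.08)

(-1.2, 0.08)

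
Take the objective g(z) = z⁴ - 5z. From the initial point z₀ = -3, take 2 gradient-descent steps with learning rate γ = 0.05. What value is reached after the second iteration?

-0.821925

g′(z) = 4z³ - 5
Step 1: g′(-3) = -113; z₁ = -3 − 0.05·(-113) = 2.65
Step 2: g′(2.65) = 69.4385; z₂ = 2.65 − 0.05·69.4385 = -0.821925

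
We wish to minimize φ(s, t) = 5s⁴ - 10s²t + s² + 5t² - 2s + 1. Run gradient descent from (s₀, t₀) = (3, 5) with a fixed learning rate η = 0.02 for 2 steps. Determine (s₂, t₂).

∇φ = (20s³ - 20st + 2s - 2, -10s² + 10t)
(s₁, t₁) = (3, 5) − 0.02·(244, -40) = (-1.88, 5.8)
(s₂, t₂) = (-1.88, 5.8) − 0.02·(79.42656, 22.656) = (-3.4685312, 5.34688)

(-3.4685312, 5.34688)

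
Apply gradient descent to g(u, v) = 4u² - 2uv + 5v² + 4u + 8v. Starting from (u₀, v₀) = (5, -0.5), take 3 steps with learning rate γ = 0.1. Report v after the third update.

∇g = (8u - 2v + 4, -2u + 10v + 8)
(u₁, v₁) = (5, -0.5) − 0.1·(45, -7) = (0.5, 0.2)
(u₂, v₂) = (0.5, 0.2) − 0.1·(7.6, 9) = (-0.26, -0.7)
(u₃, v₃) = (-0.26, -0.7) − 0.1·(3.32, 1.52) = (-0.592, -0.852)
v = -0.852

-0.852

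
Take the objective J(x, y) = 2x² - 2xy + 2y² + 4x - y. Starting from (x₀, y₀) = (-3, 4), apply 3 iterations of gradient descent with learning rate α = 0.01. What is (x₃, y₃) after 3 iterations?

(-2.551144, 3.404124)

∇J = (4x - 2y + 4, -2x + 4y - 1)
Step 1: at (-3, 4), ∇J = (-16, 21) → (-3, 4) − 0.01·(-16, 21) = (-2.84, 3.79)
Step 2: at (-2.84, 3.79), ∇J = (-14.94, 19.84) → (-2.84, 3.79) − 0.01·(-14.94, 19.84) = (-2.6906, 3.5916)
Step 3: at (-2.6906, 3.5916), ∇J = (-13.9456, 18.7476) → (-2.6906, 3.5916) − 0.01·(-13.9456, 18.7476) = (-2.551144, 3.404124)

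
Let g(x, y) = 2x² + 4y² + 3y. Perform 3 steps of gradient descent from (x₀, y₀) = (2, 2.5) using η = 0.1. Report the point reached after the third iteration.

(0.432, -0.352)

∇g = (4x, 8y + 3)
(x₁, y₁) = (2, 2.5) − 0.1·(8, 23) = (1.2, 0.2)
(x₂, y₂) = (1.2, 0.2) − 0.1·(4.8, 4.6) = (0.72, -0.26)
(x₃, y₃) = (0.72, -0.26) − 0.1·(2.88, 0.92) = (0.432, -0.352)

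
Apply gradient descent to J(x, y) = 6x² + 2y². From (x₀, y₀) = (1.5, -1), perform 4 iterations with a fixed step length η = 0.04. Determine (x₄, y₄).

∇J = (12x, 4y)
Step 1: at (1.5, -1), ∇J = (18, -4) → (1.5, -1) − 0.04·(18, -4) = (0.78, -0.84)
Step 2: at (0.78, -0.84), ∇J = (9.36, -3.36) → (0.78, -0.84) − 0.04·(9.36, -3.36) = (0.4056, -0.7056)
Step 3: at (0.4056, -0.7056), ∇J = (4.8672, -2.8224) → (0.4056, -0.7056) − 0.04·(4.8672, -2.8224) = (0.210912, -0.592704)
Step 4: at (0.210912, -0.592704), ∇J = (2.530944, -2.370816) → (0.210912, -0.592704) − 0.04·(2.530944, -2.370816) = (0.10967424, -0.49787136)

(0.10967424, -0.49787136)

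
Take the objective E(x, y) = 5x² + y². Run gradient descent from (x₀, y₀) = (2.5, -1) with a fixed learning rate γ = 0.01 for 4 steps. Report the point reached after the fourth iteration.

∇E = (10x, 2y)
(x₁, y₁) = (2.5, -1) − 0.01·(25, -2) = (2.25, -0.98)
(x₂, y₂) = (2.25, -0.98) − 0.01·(22.5, -1.96) = (2.025, -0.9604)
(x₃, y₃) = (2.025, -0.9604) − 0.01·(20.25, -1.9208) = (1.8225, -0.941192)
(x₄, y₄) = (1.8225, -0.941192) − 0.01·(18.225, -1.882384) = (1.64025, -0.92236816)

(1.64025, -0.92236816)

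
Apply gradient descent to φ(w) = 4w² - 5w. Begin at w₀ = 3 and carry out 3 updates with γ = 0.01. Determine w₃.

2.474384

φ′(w) = 8w - 5
w₁ = 3 − 0.01·19 = 2.81
w₂ = 2.81 − 0.01·17.48 = 2.6352
w₃ = 2.6352 − 0.01·16.0816 = 2.474384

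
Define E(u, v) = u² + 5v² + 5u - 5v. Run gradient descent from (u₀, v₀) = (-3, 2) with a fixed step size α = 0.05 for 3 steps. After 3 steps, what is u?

-2.8645

∇E = (2u + 5, 10v - 5)
Step 1: at (-3, 2), ∇E = (-1, 15) → (-3, 2) − 0.05·(-1, 15) = (-2.95, 1.25)
Step 2: at (-2.95, 1.25), ∇E = (-0.9, 7.5) → (-2.95, 1.25) − 0.05·(-0.9, 7.5) = (-2.905, 0.875)
Step 3: at (-2.905, 0.875), ∇E = (-0.81, 3.75) → (-2.905, 0.875) − 0.05·(-0.81, 3.75) = (-2.8645, 0.6875)
u = -2.8645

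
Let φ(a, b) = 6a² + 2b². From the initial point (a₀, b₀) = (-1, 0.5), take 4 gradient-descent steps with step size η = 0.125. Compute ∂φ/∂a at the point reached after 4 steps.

-0.75

∇φ = (12a, 4b)
(a₁, b₁) = (-1, 0.5) − 0.125·(-12, 2) = (0.5, 0.25)
(a₂, b₂) = (0.5, 0.25) − 0.125·(6, 1) = (-0.25, 0.125)
(a₃, b₃) = (-0.25, 0.125) − 0.125·(-3, 0.5) = (0.125, 0.0625)
(a₄, b₄) = (0.125, 0.0625) − 0.125·(1.5, 0.25) = (-0.0625, 0.03125)
∂φ/∂a at (-0.0625, 0.03125) = -0.75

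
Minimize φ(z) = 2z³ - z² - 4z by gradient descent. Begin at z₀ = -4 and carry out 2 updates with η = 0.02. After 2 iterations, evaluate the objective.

φ′(z) = 6z² - 2z - 4
Step 1: φ′(-4) = 100; z₁ = -4 − 0.02·100 = -6
Step 2: φ′(-6) = 224; z₂ = -6 − 0.02·224 = -10.48
φ(-10.48) = -2369.955584

-2369.955584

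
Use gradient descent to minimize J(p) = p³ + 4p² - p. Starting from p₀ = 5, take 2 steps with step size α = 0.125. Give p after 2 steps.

-31.9609375

J′(p) = 3p² + 8p - 1
p₁ = 5 − 0.125·114 = -9.25
p₂ = -9.25 − 0.125·181.6875 = -31.9609375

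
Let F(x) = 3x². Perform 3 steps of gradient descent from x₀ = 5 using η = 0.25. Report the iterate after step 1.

-2.5

F′(x) = 6x
x₁ = 5 − 0.25·30 = -2.5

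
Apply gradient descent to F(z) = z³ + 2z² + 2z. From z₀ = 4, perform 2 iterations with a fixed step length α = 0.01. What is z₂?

F′(z) = 3z² + 4z + 2
Step 1: F′(4) = 66; z₁ = 4 − 0.01·66 = 3.34
Step 2: F′(3.34) = 48.8268; z₂ = 3.34 − 0.01·48.8268 = 2.851732

2.851732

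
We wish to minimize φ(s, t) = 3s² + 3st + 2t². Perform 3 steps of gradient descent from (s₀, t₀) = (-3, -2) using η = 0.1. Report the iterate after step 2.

∇φ = (6s + 3t, 3s + 4t)
Step 1: at (-3, -2), ∇φ = (-24, -17) → (-3, -2) − 0.1·(-24, -17) = (-0.6, -0.3)
Step 2: at (-0.6, -0.3), ∇φ = (-4.5, -3) → (-0.6, -0.3) − 0.1·(-4.5, -3) = (-0.15, 0)

(-0.15, 0)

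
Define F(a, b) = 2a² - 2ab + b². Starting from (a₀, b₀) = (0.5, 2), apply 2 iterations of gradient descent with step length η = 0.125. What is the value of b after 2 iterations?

1.40625

∇F = (4a - 2b, -2a + 2b)
(a₁, b₁) = (0.5, 2) − 0.125·(-2, 3) = (0.75, 1.625)
(a₂, b₂) = (0.75, 1.625) − 0.125·(-0.25, 1.75) = (0.78125, 1.40625)
b = 1.40625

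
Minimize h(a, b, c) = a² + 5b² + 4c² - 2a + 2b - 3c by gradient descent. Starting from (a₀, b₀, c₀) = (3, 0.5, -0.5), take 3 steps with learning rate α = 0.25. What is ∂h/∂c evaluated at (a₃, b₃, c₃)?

∇h = (2a - 2, 10b + 2, 8c - 3)
Step 1: at (3, 0.5, -0.5), ∇h = (4, 7, -7) → (3, 0.5, -0.5) − 0.25·(4, 7, -7) = (2, -1.25, 1.25)
Step 2: at (2, -1.25, 1.25), ∇h = (2, -10.5, 7) → (2, -1.25, 1.25) − 0.25·(2, -10.5, 7) = (1.5, 1.375, -0.5)
Step 3: at (1.5, 1.375, -0.5), ∇h = (1, 15.75, -7) → (1.5, 1.375, -0.5) − 0.25·(1, 15.75, -7) = (1.25, -2.5625, 1.25)
∂h/∂c at (1.25, -2.5625, 1.25) = 7

7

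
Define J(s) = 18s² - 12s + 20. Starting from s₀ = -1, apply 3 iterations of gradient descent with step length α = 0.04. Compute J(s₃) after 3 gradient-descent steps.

J′(s) = 36s - 12
s₁ = -1 − 0.04·(-48) = 0.92
s₂ = 0.92 − 0.04·21.12 = 0.0752
s₃ = 0.0752 − 0.04·(-9.2928) = 0.446912
J(0.446912) = 18.232202043392

18.232202043392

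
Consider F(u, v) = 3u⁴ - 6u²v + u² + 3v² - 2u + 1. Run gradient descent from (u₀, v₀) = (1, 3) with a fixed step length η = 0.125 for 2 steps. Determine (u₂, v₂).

∇F = (12u³ - 12uv + 2u - 2, -6u² + 6v)
Step 1: at (1, 3), ∇F = (-24, 12) → (1, 3) − 0.125·(-24, 12) = (4, 1.5)
Step 2: at (4, 1.5), ∇F = (702, -87) → (4, 1.5) − 0.125·(702, -87) = (-83.75, 12.375)

(-83.75, 12.375)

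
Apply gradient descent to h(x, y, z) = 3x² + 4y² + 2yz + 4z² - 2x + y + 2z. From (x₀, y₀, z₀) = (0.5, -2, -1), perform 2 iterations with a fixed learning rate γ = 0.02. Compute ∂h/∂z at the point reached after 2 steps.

∇h = (6x - 2, 8y + 2z + 1, 2y + 8z + 2)
Step 1: at (0.5, -2, -1), ∇h = (1, -17, -10) → (0.5, -2, -1) − 0.02·(1, -17, -10) = (0.48, -1.66, -0.8)
Step 2: at (0.48, -1.66, -0.8), ∇h = (0.88, -13.88, -7.72) → (0.48, -1.66, -0.8) − 0.02·(0.88, -13.88, -7.72) = (0.4624, -1.3824, -0.6456)
∂h/∂z at (0.4624, -1.3824, -0.6456) = -5.9296

-5.9296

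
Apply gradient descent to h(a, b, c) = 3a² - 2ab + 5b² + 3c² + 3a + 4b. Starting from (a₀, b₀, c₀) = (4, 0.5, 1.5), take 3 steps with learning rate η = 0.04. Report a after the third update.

1.554688

∇h = (6a - 2b + 3, -2a + 10b + 4, 6c)
(a₁, b₁, c₁) = (4, 0.5, 1.5) − 0.04·(26, 1, 9) = (2.96, 0.46, 1.14)
(a₂, b₂, c₂) = (2.96, 0.46, 1.14) − 0.04·(19.84, 2.68, 6.84) = (2.1664, 0.3528, 0.8664)
(a₃, b₃, c₃) = (2.1664, 0.3528, 0.8664) − 0.04·(15.2928, 3.1952, 5.1984) = (1.554688, 0.224992, 0.658464)
a = 1.554688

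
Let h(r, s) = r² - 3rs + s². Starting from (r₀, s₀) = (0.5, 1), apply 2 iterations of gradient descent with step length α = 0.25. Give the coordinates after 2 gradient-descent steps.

∇h = (2r - 3s, -3r + 2s)
Step 1: at (0.5, 1), ∇h = (-2, 0.5) → (0.5, 1) − 0.25·(-2, 0.5) = (1, 0.875)
Step 2: at (1, 0.875), ∇h = (-0.625, -1.25) → (1, 0.875) − 0.25·(-0.625, -1.25) = (1.15625, 1.1875)

(1.15625, 1.1875)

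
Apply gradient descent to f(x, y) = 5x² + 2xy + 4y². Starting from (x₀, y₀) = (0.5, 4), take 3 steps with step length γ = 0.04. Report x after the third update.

∇f = (10x + 2y, 2x + 8y)
Step 1: at (0.5, 4), ∇f = (13, 33) → (0.5, 4) − 0.04·(13, 33) = (-0.02, 2.68)
Step 2: at (-0.02, 2.68), ∇f = (5.16, 21.4) → (-0.02, 2.68) − 0.04·(5.16, 21.4) = (-0.2264, 1.824)
Step 3: at (-0.2264, 1.824), ∇f = (1.384, 14.1392) → (-0.2264, 1.824) − 0.04·(1.384, 14.1392) = (-0.28176, 1.258432)
x = -0.28176

-0.28176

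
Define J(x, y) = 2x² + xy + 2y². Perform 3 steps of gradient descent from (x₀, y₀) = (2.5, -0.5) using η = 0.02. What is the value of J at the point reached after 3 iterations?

7.313826022128

∇J = (4x + y, x + 4y)
(x₁, y₁) = (2.5, -0.5) − 0.02·(9.5, 0.5) = (2.31, -0.51)
(x₂, y₂) = (2.31, -0.51) − 0.02·(8.73, 0.27) = (2.1354, -0.5154)
(x₃, y₃) = (2.1354, -0.5154) − 0.02·(8.0262, 0.0738) = (1.974876, -0.516876)
J(1.974876, -0.516876) = 7.313826022128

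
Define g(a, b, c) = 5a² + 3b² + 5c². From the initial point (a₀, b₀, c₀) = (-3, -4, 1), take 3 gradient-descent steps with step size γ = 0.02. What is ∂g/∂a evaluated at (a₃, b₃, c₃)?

-15.36

∇g = (10a, 6b, 10c)
(a₁, b₁, c₁) = (-3, -4, 1) − 0.02·(-30, -24, 10) = (-2.4, -3.52, 0.8)
(a₂, b₂, c₂) = (-2.4, -3.52, 0.8) − 0.02·(-24, -21.12, 8) = (-1.92, -3.0976, 0.64)
(a₃, b₃, c₃) = (-1.92, -3.0976, 0.64) − 0.02·(-19.2, -18.5856, 6.4) = (-1.536, -2.725888, 0.512)
∂g/∂a at (-1.536, -2.725888, 0.512) = -15.36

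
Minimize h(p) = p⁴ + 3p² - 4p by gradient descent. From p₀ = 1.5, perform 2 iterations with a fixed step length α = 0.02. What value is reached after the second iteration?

0.95896824

h′(p) = 4p³ + 6p - 4
p₁ = 1.5 − 0.02·18.5 = 1.13
p₂ = 1.13 − 0.02·8.551588 = 0.95896824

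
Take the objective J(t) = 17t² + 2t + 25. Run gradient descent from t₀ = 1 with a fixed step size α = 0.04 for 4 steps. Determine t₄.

-0.04103936

J′(t) = 34t + 2
t₁ = 1 − 0.04·36 = -0.44
t₂ = -0.44 − 0.04·(-12.96) = 0.0784
t₃ = 0.0784 − 0.04·4.6656 = -0.108224
t₄ = -0.108224 − 0.04·(-1.679616) = -0.04103936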